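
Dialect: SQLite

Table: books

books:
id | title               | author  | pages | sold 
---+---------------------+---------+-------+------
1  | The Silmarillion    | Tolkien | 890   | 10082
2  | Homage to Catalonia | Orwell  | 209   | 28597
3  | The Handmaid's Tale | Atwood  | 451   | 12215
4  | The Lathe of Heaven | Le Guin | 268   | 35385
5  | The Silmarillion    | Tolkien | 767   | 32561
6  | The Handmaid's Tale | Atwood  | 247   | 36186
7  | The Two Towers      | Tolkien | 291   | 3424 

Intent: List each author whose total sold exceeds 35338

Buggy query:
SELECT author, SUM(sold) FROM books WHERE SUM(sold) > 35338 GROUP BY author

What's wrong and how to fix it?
Bug: SUM(sold) is an aggregate, but WHERE filters rows before aggregation

Fix: Use HAVING (which filters groups after aggregation) instead of WHERE

Corrected query:
SELECT author, SUM(sold) FROM books GROUP BY author HAVING SUM(sold) > 35338

Result:
author  | SUM(sold)
--------+----------
Atwood  | 48401    
Le Guin | 35385    
Tolkien | 46067    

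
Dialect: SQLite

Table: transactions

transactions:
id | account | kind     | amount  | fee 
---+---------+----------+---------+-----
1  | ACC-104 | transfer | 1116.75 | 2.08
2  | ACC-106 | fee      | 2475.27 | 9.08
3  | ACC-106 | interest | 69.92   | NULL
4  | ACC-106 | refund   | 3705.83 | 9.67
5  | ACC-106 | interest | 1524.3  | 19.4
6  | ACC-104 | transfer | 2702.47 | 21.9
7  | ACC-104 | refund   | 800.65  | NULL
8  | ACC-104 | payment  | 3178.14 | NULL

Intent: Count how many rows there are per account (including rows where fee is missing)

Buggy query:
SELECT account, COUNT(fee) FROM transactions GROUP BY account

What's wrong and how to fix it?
Bug: COUNT(fee) skips NULLs, so groups with missing fee are undercounted

Fix: Use COUNT(*) to count all rows regardless of NULL

Corrected query:
SELECT account, COUNT(*) FROM transactions GROUP BY account

Result:
account | COUNT(*)
--------+---------
ACC-104 | 4       
ACC-106 | 4       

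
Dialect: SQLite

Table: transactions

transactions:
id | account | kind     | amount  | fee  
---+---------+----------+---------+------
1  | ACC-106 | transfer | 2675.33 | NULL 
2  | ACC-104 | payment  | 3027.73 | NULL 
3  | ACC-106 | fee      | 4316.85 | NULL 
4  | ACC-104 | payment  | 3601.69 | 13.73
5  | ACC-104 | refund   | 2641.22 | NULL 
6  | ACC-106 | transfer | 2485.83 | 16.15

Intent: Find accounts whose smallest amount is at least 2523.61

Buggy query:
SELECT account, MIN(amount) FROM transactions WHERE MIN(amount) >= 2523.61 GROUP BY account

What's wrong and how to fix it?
Bug: Aggregates like MIN are computed per group after WHERE runs

Fix: Replace WHERE with HAVING after the GROUP BY

Corrected query:
SELECT account, MIN(amount) FROM transactions GROUP BY account HAVING MIN(amount) >= 2523.61

Result:
account | MIN(amount)
--------+------------
ACC-104 | 2641.22    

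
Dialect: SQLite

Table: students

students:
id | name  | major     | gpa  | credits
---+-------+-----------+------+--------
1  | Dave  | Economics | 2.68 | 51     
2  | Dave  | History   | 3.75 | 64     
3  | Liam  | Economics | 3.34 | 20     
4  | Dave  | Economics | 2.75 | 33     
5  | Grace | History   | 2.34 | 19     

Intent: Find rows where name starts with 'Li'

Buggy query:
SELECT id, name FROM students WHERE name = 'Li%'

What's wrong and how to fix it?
Bug: Wildcards only work with LIKE; '=' treats '%' as a literal character

Fix: Replace '=' with LIKE so 'Li%' is treated as a pattern

Corrected query:
SELECT id, name FROM students WHERE name LIKE 'Li%'

Result:
id | name
---+-----
3  | Liam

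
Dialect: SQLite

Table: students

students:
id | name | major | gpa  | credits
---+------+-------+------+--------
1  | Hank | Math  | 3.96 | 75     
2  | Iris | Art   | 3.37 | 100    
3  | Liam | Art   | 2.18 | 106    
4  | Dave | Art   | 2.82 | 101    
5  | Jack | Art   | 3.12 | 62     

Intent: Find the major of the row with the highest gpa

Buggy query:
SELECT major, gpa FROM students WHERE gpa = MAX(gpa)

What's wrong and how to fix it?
Bug: MAX(gpa) is an aggregate and cannot be used directly in WHERE

Fix: Wrap MAX in a scalar subquery so WHERE compares against a single value

Corrected query:
SELECT major, gpa FROM students WHERE gpa = (SELECT MAX(gpa) FROM students)

Result:
major | gpa 
------+-----
Math  | 3.96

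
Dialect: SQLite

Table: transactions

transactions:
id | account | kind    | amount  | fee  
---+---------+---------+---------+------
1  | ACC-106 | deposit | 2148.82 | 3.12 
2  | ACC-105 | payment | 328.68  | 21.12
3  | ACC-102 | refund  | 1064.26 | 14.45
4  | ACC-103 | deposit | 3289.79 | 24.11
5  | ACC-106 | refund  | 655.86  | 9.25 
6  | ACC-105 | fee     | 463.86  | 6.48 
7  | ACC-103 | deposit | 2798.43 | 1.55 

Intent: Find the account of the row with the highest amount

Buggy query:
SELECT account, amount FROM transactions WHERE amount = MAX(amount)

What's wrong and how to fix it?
Bug: WHERE is evaluated per row; an aggregate over the whole table isn't defined there

Fix: Use a subquery: WHERE amount = (SELECT MAX(amount) FROM transactions)

Corrected query:
SELECT account, amount FROM transactions WHERE amount = (SELECT MAX(amount) FROM transactions)

Result:
account | amount 
--------+--------
ACC-103 | 3289.79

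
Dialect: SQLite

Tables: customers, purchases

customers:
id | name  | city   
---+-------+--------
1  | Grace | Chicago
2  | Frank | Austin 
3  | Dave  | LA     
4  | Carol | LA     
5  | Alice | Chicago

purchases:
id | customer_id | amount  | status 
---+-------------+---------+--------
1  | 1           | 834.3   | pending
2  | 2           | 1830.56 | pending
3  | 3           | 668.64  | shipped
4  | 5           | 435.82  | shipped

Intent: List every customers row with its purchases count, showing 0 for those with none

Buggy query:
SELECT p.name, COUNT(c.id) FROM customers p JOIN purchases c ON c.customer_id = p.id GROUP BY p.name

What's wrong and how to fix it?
Bug: INNER JOIN drops customers rows that have no matching purchases rows

Fix: Switch to LEFT JOIN to retain unmatched parent rows

Corrected query:
SELECT p.name, COUNT(c.id) FROM customers p LEFT JOIN purchases c ON c.customer_id = p.id GROUP BY p.name

Result:
name  | COUNT(c.id)
------+------------
Alice | 1          
Carol | 0          
Dave  | 1          
Frank | 1          
Grace | 1          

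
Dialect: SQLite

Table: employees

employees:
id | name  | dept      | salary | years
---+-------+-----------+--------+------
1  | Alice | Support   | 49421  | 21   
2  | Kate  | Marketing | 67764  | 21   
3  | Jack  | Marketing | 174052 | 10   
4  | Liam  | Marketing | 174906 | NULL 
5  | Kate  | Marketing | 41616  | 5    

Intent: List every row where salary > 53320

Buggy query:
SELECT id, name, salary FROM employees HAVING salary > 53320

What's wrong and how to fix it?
Bug: HAVING filters the output of aggregation, but this query has no GROUP BY and no aggregate functions, so SQLite rejects it (HAVING clause on a non-aggregate query); the condition here is per row

Fix: Use WHERE for row-level filtering

Corrected query:
SELECT id, name, salary FROM employees WHERE salary > 53320

Result:
id | name | salary
---+------+-------
2  | Kate | 67764 
3  | Jack | 174052
4  | Liam | 174906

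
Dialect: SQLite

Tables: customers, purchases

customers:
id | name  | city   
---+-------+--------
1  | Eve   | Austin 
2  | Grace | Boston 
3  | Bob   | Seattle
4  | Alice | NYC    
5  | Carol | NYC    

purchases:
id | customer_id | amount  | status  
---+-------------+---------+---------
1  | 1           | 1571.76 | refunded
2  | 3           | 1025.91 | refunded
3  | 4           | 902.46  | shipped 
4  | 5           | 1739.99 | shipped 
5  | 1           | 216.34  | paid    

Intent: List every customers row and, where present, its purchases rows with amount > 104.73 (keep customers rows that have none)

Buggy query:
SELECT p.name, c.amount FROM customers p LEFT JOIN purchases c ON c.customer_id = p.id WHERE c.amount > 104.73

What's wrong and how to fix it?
Bug: Filtering c.amount in WHERE discards the NULL rows produced by LEFT JOIN, turning it into an inner join

Fix: Put 'c.amount > 104.73' in the JOIN's ON clause instead of WHERE

Corrected query:
SELECT p.name, c.amount FROM customers p LEFT JOIN purchases c ON c.customer_id = p.id AND c.amount > 104.73

Result:
name  | amount 
------+--------
Eve   | 216.34 
Eve   | 1571.76
Grace | NULL   
Bob   | 1025.91
Alice | 902.46 
Carol | 1739.99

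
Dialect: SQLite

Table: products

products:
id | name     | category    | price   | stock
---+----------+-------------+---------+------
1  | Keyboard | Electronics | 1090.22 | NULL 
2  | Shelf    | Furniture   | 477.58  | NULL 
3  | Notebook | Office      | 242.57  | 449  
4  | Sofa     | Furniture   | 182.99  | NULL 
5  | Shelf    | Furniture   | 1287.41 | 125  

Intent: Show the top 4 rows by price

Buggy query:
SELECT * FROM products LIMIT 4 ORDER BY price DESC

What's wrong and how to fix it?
Bug: LIMIT must come after ORDER BY

Fix: Swap the clauses: ORDER BY first, then LIMIT

Corrected query:
SELECT * FROM products ORDER BY price DESC LIMIT 4

Result:
id | name     | category    | price   | stock
---+----------+-------------+---------+------
5  | Shelf    | Furniture   | 1287.41 | 125  
1  | Keyboard | Electronics | 1090.22 | NULL 
2  | Shelf    | Furniture   | 477.58  | NULL 
3  | Notebook | Office      | 242.57  | 449  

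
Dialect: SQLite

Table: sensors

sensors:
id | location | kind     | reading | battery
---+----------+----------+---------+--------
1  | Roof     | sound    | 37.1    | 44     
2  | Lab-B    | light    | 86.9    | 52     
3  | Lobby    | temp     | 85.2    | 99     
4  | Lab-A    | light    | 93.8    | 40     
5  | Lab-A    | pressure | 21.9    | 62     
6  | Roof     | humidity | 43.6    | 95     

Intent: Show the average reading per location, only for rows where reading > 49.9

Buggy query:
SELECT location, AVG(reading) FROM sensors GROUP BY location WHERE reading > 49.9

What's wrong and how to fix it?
Bug: Row-level WHERE must come before GROUP BY in the clause order

Fix: Place WHERE between FROM and GROUP BY

Corrected query:
SELECT location, AVG(reading) FROM sensors WHERE reading > 49.9 GROUP BY location

Result:
location | AVG(reading)
---------+-------------
Lab-A    | 93.8        
Lab-B    | 86.9        
Lobby    | 85.2        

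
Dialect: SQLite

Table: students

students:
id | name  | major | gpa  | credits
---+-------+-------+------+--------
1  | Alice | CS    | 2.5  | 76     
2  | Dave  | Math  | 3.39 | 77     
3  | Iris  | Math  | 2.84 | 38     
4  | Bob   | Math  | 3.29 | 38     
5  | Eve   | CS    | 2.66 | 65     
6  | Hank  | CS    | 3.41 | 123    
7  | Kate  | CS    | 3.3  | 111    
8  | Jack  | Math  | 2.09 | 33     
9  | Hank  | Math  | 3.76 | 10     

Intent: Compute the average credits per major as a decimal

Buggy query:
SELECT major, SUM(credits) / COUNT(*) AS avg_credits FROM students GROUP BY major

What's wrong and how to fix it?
Bug: SUM(credits) and COUNT(*) are both integers; the division truncates the fractional part

Fix: Multiply by 1.0 (or CAST to REAL) to force floating-point division

Corrected query:
SELECT major, SUM(credits) * 1.0 / COUNT(*) AS avg_credits FROM students GROUP BY major

Result:
major | avg_credits
------+------------
CS    | 93.75      
Math  | 39.2       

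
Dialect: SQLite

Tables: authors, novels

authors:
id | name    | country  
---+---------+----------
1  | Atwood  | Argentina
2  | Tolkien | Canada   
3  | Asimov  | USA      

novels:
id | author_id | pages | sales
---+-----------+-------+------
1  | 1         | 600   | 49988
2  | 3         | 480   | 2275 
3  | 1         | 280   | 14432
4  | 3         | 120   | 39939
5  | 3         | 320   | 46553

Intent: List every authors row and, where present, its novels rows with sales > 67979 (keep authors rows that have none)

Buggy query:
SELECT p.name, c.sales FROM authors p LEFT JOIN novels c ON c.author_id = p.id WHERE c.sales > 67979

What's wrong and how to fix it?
Bug: A WHERE condition on the right-hand table after LEFT JOIN drops unmatched parents

Fix: Move the right-table condition into the ON clause so unmatched parents are kept

Corrected query:
SELECT p.name, c.sales FROM authors p LEFT JOIN novels c ON c.author_id = p.id AND c.sales > 67979

Result:
name    | sales
--------+------
Atwood  | NULL 
Tolkien | NULL 
Asimov  | NULL 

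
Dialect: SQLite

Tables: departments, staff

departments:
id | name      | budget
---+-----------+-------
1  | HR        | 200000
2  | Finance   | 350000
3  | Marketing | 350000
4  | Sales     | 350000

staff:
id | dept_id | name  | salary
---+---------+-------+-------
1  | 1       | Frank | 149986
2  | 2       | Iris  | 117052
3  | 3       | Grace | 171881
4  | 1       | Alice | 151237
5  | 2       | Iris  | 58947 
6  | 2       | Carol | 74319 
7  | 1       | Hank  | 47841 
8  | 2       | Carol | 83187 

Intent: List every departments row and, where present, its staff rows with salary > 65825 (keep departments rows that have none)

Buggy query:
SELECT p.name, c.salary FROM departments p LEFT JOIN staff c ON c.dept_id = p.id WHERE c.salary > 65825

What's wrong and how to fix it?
Bug: A WHERE condition on the right-hand table after LEFT JOIN drops unmatched parents

Fix: Put 'c.salary > 65825' in the JOIN's ON clause instead of WHERE

Corrected query:
SELECT p.name, c.salary FROM departments p LEFT JOIN staff c ON c.dept_id = p.id AND c.salary > 65825

Result:
name      | salary
----------+-------
HR        | 149986
HR        | 151237
Finance   | 74319 
Finance   | 83187 
Finance   | 117052
Marketing | 171881
Sales     | NULL  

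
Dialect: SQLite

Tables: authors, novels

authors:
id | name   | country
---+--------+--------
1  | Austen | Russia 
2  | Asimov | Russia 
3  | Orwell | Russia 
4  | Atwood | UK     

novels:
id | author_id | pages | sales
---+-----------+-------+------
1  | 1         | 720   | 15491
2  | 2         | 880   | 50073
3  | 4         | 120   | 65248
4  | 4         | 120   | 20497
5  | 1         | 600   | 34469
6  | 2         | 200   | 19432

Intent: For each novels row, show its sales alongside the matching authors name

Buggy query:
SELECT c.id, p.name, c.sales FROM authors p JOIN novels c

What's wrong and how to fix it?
Bug: JOIN with no ON clause produces a cartesian product; every novels row pairs with every authors row

Fix: Specify the join condition linking the foreign key to the parent id

Corrected query:
SELECT c.id, p.name, c.sales FROM authors p JOIN novels c ON c.author_id = p.id

Result:
id | name   | sales
---+--------+------
1  | Austen | 15491
2  | Asimov | 50073
3  | Atwood | 65248
4  | Atwood | 20497
5  | Austen | 34469
6  | Asimov | 19432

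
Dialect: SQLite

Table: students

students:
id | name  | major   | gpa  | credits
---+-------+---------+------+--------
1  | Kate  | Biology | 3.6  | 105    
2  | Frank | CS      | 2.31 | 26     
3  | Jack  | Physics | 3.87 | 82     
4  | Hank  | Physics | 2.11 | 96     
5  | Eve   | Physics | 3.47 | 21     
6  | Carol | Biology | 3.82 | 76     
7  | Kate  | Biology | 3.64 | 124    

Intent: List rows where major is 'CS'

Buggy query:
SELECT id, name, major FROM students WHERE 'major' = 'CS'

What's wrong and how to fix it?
Bug: 'major' in single quotes is a string literal, not the column; the comparison is literal-vs-literal and never true

Fix: Remove the quotes around the column name (or use double quotes for an identifier)

Corrected query:
SELECT id, name, major FROM students WHERE major = 'CS'

Result:
id | name  | major
---+-------+------
2  | Frank | CS   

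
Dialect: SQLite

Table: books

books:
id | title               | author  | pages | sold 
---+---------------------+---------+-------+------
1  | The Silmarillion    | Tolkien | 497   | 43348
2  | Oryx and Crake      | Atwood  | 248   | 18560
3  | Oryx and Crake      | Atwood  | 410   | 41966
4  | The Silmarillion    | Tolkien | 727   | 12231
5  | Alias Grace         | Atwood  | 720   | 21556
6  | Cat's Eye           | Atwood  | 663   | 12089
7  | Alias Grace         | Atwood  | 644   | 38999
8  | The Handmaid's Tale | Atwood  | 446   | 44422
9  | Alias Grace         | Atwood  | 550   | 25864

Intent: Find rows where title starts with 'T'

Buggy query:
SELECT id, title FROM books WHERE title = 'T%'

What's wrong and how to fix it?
Bug: Wildcards only work with LIKE; '=' treats '%' as a literal character

Fix: Replace '=' with LIKE so 'T%' is treated as a pattern

Corrected query:
SELECT id, title FROM books WHERE title LIKE 'T%'

Result:
id | title              
---+--------------------
1  | The Silmarillion   
4  | The Silmarillion   
8  | The Handmaid's Tale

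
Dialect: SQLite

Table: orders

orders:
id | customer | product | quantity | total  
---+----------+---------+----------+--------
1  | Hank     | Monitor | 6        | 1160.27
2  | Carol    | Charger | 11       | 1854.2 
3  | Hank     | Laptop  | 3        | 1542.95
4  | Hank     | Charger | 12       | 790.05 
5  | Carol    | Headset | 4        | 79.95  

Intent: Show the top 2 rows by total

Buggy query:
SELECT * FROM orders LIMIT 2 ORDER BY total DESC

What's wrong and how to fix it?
Bug: ORDER BY cannot follow LIMIT; LIMIT is the final clause

Fix: Swap the clauses: ORDER BY first, then LIMIT

Corrected query:
SELECT * FROM orders ORDER BY total DESC LIMIT 2

Result:
id | customer | product | quantity | total  
---+----------+---------+----------+--------
2  | Carol    | Charger | 11       | 1854.2 
3  | Hank     | Laptop  | 3        | 1542.95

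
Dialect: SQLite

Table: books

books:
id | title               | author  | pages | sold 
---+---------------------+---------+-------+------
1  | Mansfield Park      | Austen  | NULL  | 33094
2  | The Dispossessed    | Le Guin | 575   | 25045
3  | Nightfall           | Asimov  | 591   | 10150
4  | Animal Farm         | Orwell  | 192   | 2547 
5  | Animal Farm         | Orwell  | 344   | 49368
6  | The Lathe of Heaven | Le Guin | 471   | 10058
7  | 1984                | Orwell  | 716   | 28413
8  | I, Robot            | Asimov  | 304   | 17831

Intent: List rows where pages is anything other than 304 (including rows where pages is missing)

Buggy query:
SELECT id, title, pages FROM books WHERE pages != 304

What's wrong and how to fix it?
Bug: 'pages != 304' is unknown when pages is NULL, so NULL rows are silently excluded

Fix: Handle NULL separately with IS NULL alongside the inequality

Corrected query:
SELECT id, title, pages FROM books WHERE pages != 304 OR pages IS NULL

Result:
id | title               | pages
---+---------------------+------
1  | Mansfield Park      | NULL 
2  | The Dispossessed    | 575  
3  | Nightfall           | 591  
4  | Animal Farm         | 192  
5  | Animal Farm         | 344  
6  | The Lathe of Heaven | 471  
7  | 1984                | 716  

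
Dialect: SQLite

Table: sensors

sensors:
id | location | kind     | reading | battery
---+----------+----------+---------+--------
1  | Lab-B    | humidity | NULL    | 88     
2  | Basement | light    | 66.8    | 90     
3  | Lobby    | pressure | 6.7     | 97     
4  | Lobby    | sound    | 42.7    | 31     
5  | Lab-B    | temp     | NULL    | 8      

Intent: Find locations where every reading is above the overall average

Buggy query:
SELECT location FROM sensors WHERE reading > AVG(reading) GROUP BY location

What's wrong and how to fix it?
Bug: WHERE evaluates per row before aggregation, so AVG() is unavailable

Fix: Compute the overall average in a scalar subquery and compare each group's MIN against it in HAVING

Corrected query:
SELECT location FROM sensors GROUP BY location HAVING MIN(reading) > (SELECT AVG(reading) FROM sensors)

Result:
location
--------
Basement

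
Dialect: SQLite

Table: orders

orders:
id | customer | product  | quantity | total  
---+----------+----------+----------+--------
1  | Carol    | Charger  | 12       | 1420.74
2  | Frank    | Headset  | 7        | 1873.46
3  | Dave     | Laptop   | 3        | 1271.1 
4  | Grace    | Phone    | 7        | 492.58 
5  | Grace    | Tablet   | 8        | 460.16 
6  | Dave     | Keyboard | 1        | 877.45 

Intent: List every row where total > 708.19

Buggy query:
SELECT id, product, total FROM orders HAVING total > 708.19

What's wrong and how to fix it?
Bug: This is a non-aggregate query (no GROUP BY, no aggregates), so in SQLite the HAVING clause is invalid here; a row-level condition belongs in WHERE

Fix: Replace HAVING with WHERE since the condition applies to individual rows

Corrected query:
SELECT id, product, total FROM orders WHERE total > 708.19

Result:
id | product  | total  
---+----------+--------
1  | Charger  | 1420.74
2  | Headset  | 1873.46
3  | Laptop   | 1271.1 
6  | Keyboard | 877.45 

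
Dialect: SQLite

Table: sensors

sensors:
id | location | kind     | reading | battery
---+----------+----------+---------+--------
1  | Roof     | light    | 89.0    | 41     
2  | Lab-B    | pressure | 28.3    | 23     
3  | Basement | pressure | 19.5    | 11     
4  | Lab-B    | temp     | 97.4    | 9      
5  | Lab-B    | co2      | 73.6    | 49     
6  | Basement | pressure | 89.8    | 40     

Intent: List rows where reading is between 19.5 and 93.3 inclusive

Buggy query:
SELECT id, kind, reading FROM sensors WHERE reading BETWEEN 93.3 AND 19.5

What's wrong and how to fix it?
Bug: The bounds are reversed; BETWEEN a AND b requires a <= b to match anything

Fix: Swap the bounds so the smaller value comes first

Corrected query:
SELECT id, kind, reading FROM sensors WHERE reading BETWEEN 19.5 AND 93.3

Result:
id | kind     | reading
---+----------+--------
1  | light    | 89     
2  | pressure | 28.3   
3  | pressure | 19.5   
5  | co2      | 73.6   
6  | pressure | 89.8   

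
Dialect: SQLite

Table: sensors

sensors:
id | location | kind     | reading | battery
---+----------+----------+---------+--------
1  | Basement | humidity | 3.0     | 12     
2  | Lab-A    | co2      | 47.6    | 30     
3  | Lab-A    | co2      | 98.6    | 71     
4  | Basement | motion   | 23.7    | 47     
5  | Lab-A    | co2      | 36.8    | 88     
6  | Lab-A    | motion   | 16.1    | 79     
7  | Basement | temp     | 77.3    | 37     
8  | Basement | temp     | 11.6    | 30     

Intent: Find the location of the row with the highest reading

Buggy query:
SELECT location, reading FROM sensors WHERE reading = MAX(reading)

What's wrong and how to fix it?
Bug: MAX(reading) is an aggregate and cannot be used directly in WHERE

Fix: Wrap MAX in a scalar subquery so WHERE compares against a single value

Corrected query:
SELECT location, reading FROM sensors WHERE reading = (SELECT MAX(reading) FROM sensors)

Result:
location | reading
---------+--------
Lab-A    | 98.6   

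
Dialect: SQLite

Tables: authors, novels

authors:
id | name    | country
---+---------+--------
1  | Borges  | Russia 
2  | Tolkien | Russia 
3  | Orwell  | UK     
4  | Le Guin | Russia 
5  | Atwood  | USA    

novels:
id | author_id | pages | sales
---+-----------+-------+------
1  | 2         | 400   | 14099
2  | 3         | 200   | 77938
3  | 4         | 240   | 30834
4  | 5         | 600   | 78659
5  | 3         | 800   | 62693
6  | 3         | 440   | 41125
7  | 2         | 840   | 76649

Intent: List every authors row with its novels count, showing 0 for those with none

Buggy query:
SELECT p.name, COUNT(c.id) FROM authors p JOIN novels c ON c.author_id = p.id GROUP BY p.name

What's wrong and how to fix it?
Bug: INNER JOIN drops authors rows that have no matching novels rows

Fix: Use LEFT JOIN so parents without children still appear (COUNT(c.id) gives 0)

Corrected query:
SELECT p.name, COUNT(c.id) FROM authors p LEFT JOIN novels c ON c.author_id = p.id GROUP BY p.name

Result:
name    | COUNT(c.id)
--------+------------
Atwood  | 1          
Borges  | 0          
Le Guin | 1          
Orwell  | 3          
Tolkien | 2          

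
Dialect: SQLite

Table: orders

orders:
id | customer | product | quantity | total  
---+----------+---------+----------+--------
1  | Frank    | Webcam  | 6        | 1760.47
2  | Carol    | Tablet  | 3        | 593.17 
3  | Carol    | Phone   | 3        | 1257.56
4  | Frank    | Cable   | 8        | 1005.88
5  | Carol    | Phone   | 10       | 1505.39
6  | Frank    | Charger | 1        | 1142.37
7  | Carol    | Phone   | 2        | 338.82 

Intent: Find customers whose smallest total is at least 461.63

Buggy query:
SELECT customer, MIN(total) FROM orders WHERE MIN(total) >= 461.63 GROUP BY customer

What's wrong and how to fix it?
Bug: MIN() in WHERE is a misuse of aggregate

Fix: Use HAVING for the per-group MIN condition

Corrected query:
SELECT customer, MIN(total) FROM orders GROUP BY customer HAVING MIN(total) >= 461.63

Result:
customer | MIN(total)
---------+-----------
Frank    | 1005.88   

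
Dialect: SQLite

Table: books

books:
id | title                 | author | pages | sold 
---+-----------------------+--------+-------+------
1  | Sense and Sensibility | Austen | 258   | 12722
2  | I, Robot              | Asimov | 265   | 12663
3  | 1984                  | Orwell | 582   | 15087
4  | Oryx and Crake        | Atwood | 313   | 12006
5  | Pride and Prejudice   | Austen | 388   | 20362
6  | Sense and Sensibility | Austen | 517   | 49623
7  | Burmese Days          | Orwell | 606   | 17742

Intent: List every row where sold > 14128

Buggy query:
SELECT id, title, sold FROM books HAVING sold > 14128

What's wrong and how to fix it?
Bug: HAVING filters the output of aggregation, but this query has no GROUP BY and no aggregate functions, so SQLite rejects it (HAVING clause on a non-aggregate query); the condition here is per row

Fix: Replace HAVING with WHERE since the condition applies to individual rows

Corrected query:
SELECT id, title, sold FROM books WHERE sold > 14128

Result:
id | title                 | sold 
---+-----------------------+------
3  | 1984                  | 15087
5  | Pride and Prejudice   | 20362
6  | Sense and Sensibility | 49623
7  | Burmese Days          | 17742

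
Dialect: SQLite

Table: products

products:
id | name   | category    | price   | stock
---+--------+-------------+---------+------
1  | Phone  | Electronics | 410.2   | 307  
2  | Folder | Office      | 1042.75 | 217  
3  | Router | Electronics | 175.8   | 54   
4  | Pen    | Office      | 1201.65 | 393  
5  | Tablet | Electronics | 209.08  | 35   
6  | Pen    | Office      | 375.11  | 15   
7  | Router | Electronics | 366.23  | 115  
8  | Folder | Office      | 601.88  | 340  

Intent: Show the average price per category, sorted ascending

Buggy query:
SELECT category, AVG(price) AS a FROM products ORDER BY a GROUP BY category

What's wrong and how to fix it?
Bug: GROUP BY must precede ORDER BY

Fix: Move ORDER BY to the end, after GROUP BY

Corrected query:
SELECT category, AVG(price) AS a FROM products GROUP BY category ORDER BY a

Result:
category    | a       
------------+---------
Electronics | 290.3275
Office      | 805.3475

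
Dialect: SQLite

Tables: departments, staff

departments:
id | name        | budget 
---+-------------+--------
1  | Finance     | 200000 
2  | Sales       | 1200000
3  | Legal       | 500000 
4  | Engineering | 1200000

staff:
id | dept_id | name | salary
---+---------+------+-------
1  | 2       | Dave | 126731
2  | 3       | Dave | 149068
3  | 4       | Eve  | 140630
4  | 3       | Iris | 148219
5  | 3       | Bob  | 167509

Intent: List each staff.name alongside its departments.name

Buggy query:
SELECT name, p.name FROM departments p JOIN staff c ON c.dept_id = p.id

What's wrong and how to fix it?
Bug: Both tables have a 'name' column; the unqualified reference is ambiguous

Fix: Qualify the column with its table alias (c.name)

Corrected query:
SELECT c.name, p.name FROM departments p JOIN staff c ON c.dept_id = p.id

Result:
name | name       
-----+------------
Dave | Sales      
Dave | Legal      
Eve  | Engineering
Iris | Legal      
Bob  | Legal      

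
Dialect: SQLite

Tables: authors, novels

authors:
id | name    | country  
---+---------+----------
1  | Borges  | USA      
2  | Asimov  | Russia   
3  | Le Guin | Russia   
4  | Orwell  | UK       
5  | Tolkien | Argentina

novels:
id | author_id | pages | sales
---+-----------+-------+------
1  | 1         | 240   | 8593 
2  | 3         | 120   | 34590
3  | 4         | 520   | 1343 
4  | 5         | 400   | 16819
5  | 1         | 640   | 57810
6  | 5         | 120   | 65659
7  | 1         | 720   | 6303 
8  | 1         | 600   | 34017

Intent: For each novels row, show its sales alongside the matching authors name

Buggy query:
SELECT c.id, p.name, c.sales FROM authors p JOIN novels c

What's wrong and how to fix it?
Bug: JOIN with no ON clause produces a cartesian product; every novels row pairs with every authors row

Fix: Add ON c.author_id = p.id to the JOIN

Corrected query:
SELECT c.id, p.name, c.sales FROM authors p JOIN novels c ON c.author_id = p.id

Result:
id | name    | sales
---+---------+------
1  | Borges  | 8593 
2  | Le Guin | 34590
3  | Orwell  | 1343 
4  | Tolkien | 16819
5  | Borges  | 57810
6  | Tolkien | 65659
7  | Borges  | 6303 
8  | Borges  | 34017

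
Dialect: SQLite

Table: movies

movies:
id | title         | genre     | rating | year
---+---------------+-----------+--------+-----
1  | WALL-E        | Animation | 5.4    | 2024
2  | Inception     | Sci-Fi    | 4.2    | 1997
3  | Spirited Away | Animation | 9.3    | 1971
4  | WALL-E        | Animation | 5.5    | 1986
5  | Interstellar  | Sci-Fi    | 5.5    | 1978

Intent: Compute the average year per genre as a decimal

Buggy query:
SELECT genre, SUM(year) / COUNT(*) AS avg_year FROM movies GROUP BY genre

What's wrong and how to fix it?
Bug: SUM(year) and COUNT(*) are both integers; the division truncates the fractional part

Fix: Cast one side to REAL so the division keeps the fractional part

Corrected query:
SELECT genre, SUM(year) * 1.0 / COUNT(*) AS avg_year FROM movies GROUP BY genre

Result:
genre     | avg_year   
----------+------------
Animation | 1993.666667
Sci-Fi    | 1987.5     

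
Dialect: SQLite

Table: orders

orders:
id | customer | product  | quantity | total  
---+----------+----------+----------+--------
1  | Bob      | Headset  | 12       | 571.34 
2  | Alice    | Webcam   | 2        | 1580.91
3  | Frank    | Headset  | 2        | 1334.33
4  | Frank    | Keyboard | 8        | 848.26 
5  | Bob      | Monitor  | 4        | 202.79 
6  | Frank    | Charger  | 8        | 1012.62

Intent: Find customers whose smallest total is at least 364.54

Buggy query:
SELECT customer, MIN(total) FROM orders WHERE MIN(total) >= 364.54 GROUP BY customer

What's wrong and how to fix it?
Bug: MIN() in WHERE is a misuse of aggregate

Fix: Use HAVING for the per-group MIN condition

Corrected query:
SELECT customer, MIN(total) FROM orders GROUP BY customer HAVING MIN(total) >= 364.54

Result:
customer | MIN(total)
---------+-----------
Alice    | 1580.91   
Frank    | 848.26    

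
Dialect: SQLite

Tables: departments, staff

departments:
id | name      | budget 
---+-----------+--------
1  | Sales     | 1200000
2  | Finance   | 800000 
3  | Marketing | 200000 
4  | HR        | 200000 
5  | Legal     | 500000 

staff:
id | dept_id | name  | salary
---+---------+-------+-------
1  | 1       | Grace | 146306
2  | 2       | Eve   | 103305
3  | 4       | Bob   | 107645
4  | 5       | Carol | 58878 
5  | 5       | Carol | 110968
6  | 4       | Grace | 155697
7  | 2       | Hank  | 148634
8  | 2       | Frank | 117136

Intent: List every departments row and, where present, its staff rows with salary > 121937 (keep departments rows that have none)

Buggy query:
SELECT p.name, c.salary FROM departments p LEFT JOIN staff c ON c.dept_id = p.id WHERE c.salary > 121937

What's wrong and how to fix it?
Bug: Filtering c.salary in WHERE discards the NULL rows produced by LEFT JOIN, turning it into an inner join

Fix: Put 'c.salary > 121937' in the JOIN's ON clause instead of WHERE

Corrected query:
SELECT p.name, c.salary FROM departments p LEFT JOIN staff c ON c.dept_id = p.id AND c.salary > 121937

Result:
name      | salary
----------+-------
Sales     | 146306
Finance   | 148634
Marketing | NULL  
HR        | 155697
Legal     | NULL  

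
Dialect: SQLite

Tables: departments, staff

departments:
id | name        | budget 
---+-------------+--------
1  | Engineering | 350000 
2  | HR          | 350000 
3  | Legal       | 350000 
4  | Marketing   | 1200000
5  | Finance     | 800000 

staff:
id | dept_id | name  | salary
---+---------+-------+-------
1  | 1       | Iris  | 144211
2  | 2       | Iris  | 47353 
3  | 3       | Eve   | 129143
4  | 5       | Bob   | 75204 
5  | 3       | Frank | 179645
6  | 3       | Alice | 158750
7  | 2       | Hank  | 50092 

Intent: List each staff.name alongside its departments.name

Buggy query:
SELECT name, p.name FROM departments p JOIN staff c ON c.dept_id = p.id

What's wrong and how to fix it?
Bug: 'name' exists in both joined tables, so the database can't tell which one is meant

Fix: Qualify the column with its table alias (c.name)

Corrected query:
SELECT c.name, p.name FROM departments p JOIN staff c ON c.dept_id = p.id

Result:
name  | name       
------+------------
Iris  | Engineering
Iris  | HR         
Eve   | Legal      
Bob   | Finance    
Frank | Legal      
Alice | Legal      
Hank  | HR         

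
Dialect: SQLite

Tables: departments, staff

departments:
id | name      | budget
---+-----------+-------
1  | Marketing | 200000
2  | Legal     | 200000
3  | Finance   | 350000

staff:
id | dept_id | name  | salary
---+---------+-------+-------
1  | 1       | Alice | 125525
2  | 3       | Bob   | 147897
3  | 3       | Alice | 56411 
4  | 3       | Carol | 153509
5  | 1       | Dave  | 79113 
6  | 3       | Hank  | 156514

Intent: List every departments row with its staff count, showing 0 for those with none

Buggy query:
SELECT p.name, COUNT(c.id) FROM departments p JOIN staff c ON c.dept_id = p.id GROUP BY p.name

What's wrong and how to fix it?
Bug: An inner join excludes parents with zero children

Fix: Use LEFT JOIN so parents without children still appear (COUNT(c.id) gives 0)

Corrected query:
SELECT p.name, COUNT(c.id) FROM departments p LEFT JOIN staff c ON c.dept_id = p.id GROUP BY p.name

Result:
name      | COUNT(c.id)
----------+------------
Finance   | 4          
Legal     | 0          
Marketing | 2          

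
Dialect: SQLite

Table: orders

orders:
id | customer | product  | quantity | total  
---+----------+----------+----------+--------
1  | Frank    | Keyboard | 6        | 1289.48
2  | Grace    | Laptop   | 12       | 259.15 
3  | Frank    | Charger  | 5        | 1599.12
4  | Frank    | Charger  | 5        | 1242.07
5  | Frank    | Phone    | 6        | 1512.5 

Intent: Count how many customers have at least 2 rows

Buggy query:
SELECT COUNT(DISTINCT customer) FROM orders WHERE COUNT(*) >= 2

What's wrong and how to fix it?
Bug: COUNT(*) cannot appear in WHERE; the per-group count doesn't exist yet

Fix: Group first with HAVING COUNT(*) >= 2, then COUNT the resulting groups

Corrected query:
SELECT COUNT(*) FROM (SELECT customer FROM orders GROUP BY customer HAVING COUNT(*) >= 2)

Result:
COUNT(*)
--------
1       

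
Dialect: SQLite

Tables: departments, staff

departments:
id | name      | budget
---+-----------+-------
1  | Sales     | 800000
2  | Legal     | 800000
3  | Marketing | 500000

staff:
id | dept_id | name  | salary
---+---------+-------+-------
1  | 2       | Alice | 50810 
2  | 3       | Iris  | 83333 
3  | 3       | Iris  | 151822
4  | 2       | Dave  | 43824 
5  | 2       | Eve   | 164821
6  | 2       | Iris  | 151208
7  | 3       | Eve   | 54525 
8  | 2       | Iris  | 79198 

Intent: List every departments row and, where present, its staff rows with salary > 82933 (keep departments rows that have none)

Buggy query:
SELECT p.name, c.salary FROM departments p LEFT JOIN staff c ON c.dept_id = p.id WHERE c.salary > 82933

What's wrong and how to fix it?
Bug: Filtering c.salary in WHERE discards the NULL rows produced by LEFT JOIN, turning it into an inner join

Fix: Put 'c.salary > 82933' in the JOIN's ON clause instead of WHERE

Corrected query:
SELECT p.name, c.salary FROM departments p LEFT JOIN staff c ON c.dept_id = p.id AND c.salary > 82933

Result:
name      | salary
----------+-------
Sales     | NULL  
Legal     | 151208
Legal     | 164821
Marketing | 83333 
Marketing | 151822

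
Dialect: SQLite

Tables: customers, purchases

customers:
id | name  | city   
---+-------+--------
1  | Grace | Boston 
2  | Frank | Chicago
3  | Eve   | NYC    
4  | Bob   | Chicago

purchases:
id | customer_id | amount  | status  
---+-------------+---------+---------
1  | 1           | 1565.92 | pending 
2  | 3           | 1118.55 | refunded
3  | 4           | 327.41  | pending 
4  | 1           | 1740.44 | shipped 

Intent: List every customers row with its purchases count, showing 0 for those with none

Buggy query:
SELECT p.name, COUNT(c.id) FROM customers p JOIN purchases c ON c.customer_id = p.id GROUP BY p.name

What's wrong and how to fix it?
Bug: INNER JOIN drops customers rows that have no matching purchases rows

Fix: Use LEFT JOIN so parents without children still appear (COUNT(c.id) gives 0)

Corrected query:
SELECT p.name, COUNT(c.id) FROM customers p LEFT JOIN purchases c ON c.customer_id = p.id GROUP BY p.name

Result:
name  | COUNT(c.id)
------+------------
Bob   | 1          
Eve   | 1          
Frank | 0          
Grace | 2          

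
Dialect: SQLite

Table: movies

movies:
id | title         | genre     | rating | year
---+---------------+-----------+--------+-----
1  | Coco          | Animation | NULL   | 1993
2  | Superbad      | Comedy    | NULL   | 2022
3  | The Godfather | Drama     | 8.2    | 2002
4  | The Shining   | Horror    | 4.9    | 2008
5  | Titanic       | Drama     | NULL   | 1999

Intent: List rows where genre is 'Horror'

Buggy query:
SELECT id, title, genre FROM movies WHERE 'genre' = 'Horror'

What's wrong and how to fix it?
Bug: 'genre' in single quotes is a string literal, not the column; the comparison is literal-vs-literal and never true

Fix: Remove the quotes around the column name (or use double quotes for an identifier)

Corrected query:
SELECT id, title, genre FROM movies WHERE genre = 'Horror'

Result:
id | title       | genre 
---+-------------+-------
4  | The Shining | Horror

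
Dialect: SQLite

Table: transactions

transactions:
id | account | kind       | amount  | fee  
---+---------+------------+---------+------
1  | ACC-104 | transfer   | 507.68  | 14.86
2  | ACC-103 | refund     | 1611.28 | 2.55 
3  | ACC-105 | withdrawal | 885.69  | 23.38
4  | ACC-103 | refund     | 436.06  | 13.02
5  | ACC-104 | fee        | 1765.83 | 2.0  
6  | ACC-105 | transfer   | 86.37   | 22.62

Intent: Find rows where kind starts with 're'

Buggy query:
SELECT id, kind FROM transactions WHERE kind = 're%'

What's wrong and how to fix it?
Bug: Wildcards only work with LIKE; '=' treats '%' as a literal character

Fix: Replace '=' with LIKE so 're%' is treated as a pattern

Corrected query:
SELECT id, kind FROM transactions WHERE kind LIKE 're%'

Result:
id | kind  
---+-------
2  | refund
4  | refund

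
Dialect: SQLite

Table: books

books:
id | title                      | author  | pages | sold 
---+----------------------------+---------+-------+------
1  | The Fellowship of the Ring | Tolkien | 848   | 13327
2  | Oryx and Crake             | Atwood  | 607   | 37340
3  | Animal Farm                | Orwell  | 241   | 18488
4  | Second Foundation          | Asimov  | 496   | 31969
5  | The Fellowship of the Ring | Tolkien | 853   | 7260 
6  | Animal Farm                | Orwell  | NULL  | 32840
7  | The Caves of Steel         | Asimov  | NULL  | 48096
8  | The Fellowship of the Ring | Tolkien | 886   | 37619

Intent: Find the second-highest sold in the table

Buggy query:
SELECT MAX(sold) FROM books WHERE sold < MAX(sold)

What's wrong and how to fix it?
Bug: The inner MAX is an aggregate inside WHERE, which is not allowed

Fix: Compute the overall MAX in a subquery, then take MAX of rows below it

Corrected query:
SELECT MAX(sold) FROM books WHERE sold < (SELECT MAX(sold) FROM books)

Result:
MAX(sold)
---------
37619    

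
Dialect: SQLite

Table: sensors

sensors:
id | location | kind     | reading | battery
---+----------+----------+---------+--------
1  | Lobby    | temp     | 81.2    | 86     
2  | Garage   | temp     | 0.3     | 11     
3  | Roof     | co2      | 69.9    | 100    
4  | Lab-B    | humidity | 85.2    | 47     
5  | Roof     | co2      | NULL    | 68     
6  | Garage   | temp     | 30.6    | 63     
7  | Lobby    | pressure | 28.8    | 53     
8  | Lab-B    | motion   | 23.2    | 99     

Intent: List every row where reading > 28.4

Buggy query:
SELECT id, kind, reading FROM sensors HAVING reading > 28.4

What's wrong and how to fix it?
Bug: HAVING filters the output of aggregation, but this query has no GROUP BY and no aggregate functions, so SQLite rejects it (HAVING clause on a non-aggregate query); the condition here is per row

Fix: Use WHERE for row-level filtering

Corrected query:
SELECT id, kind, reading FROM sensors WHERE reading > 28.4

Result:
id | kind     | reading
---+----------+--------
1  | temp     | 81.2   
3  | co2      | 69.9   
4  | humidity | 85.2   
6  | temp     | 30.6   
7  | pressure | 28.8   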